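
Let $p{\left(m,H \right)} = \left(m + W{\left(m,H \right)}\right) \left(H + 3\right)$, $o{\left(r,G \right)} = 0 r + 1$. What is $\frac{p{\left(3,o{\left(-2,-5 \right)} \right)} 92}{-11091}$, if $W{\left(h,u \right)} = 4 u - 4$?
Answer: $- \frac{368}{3697} \approx -0.09954$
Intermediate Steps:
$o{\left(r,G \right)} = 1$ ($o{\left(r,G \right)} = 0 + 1 = 1$)
$W{\left(h,u \right)} = -4 + 4 u$
$p{\left(m,H \right)} = \left(3 + H\right) \left(-4 + m + 4 H\right)$ ($p{\left(m,H \right)} = \left(m + \left(-4 + 4 H\right)\right) \left(H + 3\right) = \left(-4 + m + 4 H\right) \left(3 + H\right) = \left(3 + H\right) \left(-4 + m + 4 H\right)$)
$\frac{p{\left(3,o{\left(-2,-5 \right)} \right)} 92}{-11091} = \frac{\left(-12 + 3 \cdot 3 + 4 \cdot 1^{2} + 8 \cdot 1 + 1 \cdot 3\right) 92}{-11091} = \left(-12 + 9 + 4 \cdot 1 + 8 + 3\right) 92 \left(- \frac{1}{11091}\right) = \left(-12 + 9 + 4 + 8 + 3\right) 92 \left(- \frac{1}{11091}\right) = 12 \cdot 92 \left(- \frac{1}{11091}\right) = 1104 \left(- \frac{1}{11091}\right) = - \frac{368}{3697}$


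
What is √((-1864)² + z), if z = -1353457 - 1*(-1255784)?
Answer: √3376823 ≈ 1837.6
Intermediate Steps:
z = -97673 (z = -1353457 + 1255784 = -97673)
√((-1864)² + z) = √((-1864)² - 97673) = √(3474496 - 97673) = √3376823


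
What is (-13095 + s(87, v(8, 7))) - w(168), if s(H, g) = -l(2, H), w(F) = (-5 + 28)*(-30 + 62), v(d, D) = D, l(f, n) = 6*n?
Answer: -14353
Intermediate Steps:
w(F) = 736 (w(F) = 23*32 = 736)
s(H, g) = -6*H
(-13095 + s(87, v(8, 7))) - w(168) = (-13095 - 6*87) - 1*736 = (-13095 - 522) - 736 = -13617 - 736 = -14353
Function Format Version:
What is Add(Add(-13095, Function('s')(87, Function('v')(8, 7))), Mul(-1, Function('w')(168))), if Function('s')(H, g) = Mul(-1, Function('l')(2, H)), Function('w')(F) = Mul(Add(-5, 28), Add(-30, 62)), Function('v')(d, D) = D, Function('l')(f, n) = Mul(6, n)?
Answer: -14353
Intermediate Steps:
Function('w')(F) = 736 (Function('w')(F) = Mul(23, 32) = 736)
Function('s')(H, g) = Mul(-6, H) (Function('s')(H, g) = Mul(-1, Mul(6, H)) = Mul(-6, H))
Add(Add(-13095, Function('s')(87, Function('v')(8, 7))), Mul(-1, Function('w')(168))) = Add(Add(-13095, Mul(-6, 87)), Mul(-1, 736)) = Add(Add(-13095, -522), -736) = Add(-13617, -736) = -14353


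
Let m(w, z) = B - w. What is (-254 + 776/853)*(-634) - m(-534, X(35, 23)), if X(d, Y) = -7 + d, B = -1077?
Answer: 137334903/853 ≈ 1.6100e+5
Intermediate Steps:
m(w, z) = -1077 - w
(-254 + 776/853)*(-634) - m(-534, X(35, 23)) = (-254 + 776/853)*(-634) - (-1077 - 1*(-534)) = (-254 + 776*(1/853))*(-634) - (-1077 + 534) = (-254 + 776/853)*(-634) - 1*(-543) = -215886/853*(-634) + 543 = 136871724/853 + 543 = 137334903/853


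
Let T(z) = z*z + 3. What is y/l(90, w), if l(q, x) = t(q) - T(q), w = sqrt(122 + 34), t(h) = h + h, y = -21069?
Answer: 7023/2641 ≈ 2.6592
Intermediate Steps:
t(h) = 2*h
T(z) = 3 + z**2 (T(z) = z**2 + 3 = 3 + z**2)
w = 2*sqrt(39) (w = sqrt(156) = 2*sqrt(39) ≈ 12.490)
l(q, x) = -3 - q**2 + 2*q (l(q, x) = 2*q - (3 + q**2) = 2*q + (-3 - q**2) = -3 - q**2 + 2*q)
y/l(90, w) = -21069/(-3 - 1*90**2 + 2*90) = -21069/(-3 - 1*8100 + 180) = -21069/(-3 - 8100 + 180) = -21069/(-7923) = -21069*(-1/7923) = 7023/2641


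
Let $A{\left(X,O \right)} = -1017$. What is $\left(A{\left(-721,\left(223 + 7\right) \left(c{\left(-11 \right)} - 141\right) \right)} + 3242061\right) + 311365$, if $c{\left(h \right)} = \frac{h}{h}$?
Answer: $3552409$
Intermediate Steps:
$c{\left(h \right)} = 1$
$\left(A{\left(-721,\left(223 + 7\right) \left(c{\left(-11 \right)} - 141\right) \right)} + 3242061\right) + 311365 = \left(-1017 + 3242061\right) + 311365 = 3241044 + 311365 = 3552409$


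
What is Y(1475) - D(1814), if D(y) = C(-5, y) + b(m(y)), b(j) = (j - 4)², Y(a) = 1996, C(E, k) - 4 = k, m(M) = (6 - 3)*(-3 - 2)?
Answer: -183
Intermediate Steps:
m(M) = -15 (m(M) = 3*(-5) = -15)
C(E, k) = 4 + k
b(j) = (-4 + j)²
D(y) = 365 + y (D(y) = (4 + y) + (-4 - 15)² = (4 + y) + (-19)² = (4 + y) + 361 = 365 + y)
Y(1475) - D(1814) = 1996 - (365 + 1814) = 1996 - 1*2179 = 1996 - 2179 = -183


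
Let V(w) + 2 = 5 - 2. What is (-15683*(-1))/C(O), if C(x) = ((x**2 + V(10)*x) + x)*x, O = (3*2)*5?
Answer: 15683/28800 ≈ 0.54455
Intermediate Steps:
V(w) = 1 (V(w) = -2 + (5 - 2) = -2 + 3 = 1)
O = 30 (O = 6*5 = 30)
C(x) = x*(x**2 + 2*x) (C(x) = ((x**2 + 1*x) + x)*x = ((x**2 + x) + x)*x = ((x + x**2) + x)*x = (x**2 + 2*x)*x = x*(x**2 + 2*x))
(-15683*(-1))/C(O) = (-15683*(-1))/((30**2*(2 + 30))) = 15683/((900*32)) = 15683/28800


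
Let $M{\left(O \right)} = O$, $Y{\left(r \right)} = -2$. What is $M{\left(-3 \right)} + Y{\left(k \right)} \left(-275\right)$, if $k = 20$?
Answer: $547$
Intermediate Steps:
$M{\left(-3 \right)} + Y{\left(k \right)} \left(-275\right) = -3 - -550 = -3 + 550 = 547$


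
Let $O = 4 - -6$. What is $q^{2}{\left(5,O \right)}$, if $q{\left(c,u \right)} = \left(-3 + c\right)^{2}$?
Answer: $16$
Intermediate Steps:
$O = 10$ ($O = 4 + 6 = 10$)
$q^{2}{\left(5,O \right)} = \left(\left(-3 + 5\right)^{2}\right)^{2} = \left(2^{2}\right)^{2} = 4^{2} = 16$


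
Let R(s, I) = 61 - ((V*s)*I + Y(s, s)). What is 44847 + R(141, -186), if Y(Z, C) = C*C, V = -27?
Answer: -683075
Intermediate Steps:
Y(Z, C) = C²
R(s, I) = 61 - s² + 27*I*s (R(s, I) = 61 - ((-27*s)*I + s²) = 61 - (-27*I*s + s²) = 61 - (s² - 27*I*s) = 61 + (-s² + 27*I*s) = 61 - s² + 27*I*s)
44847 + R(141, -186) = 44847 + (61 - 1*141² + 27*(-186)*141) = 44847 + (61 - 1*19881 - 708102) = 44847 + (61 - 19881 - 708102) = 44847 - 727922 = -683075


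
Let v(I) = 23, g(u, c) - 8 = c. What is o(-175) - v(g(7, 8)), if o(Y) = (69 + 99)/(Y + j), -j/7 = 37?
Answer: -725/31 ≈ -23.387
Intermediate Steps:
j = -259 (j = -7*37 = -259)
g(u, c) = 8 + c
o(Y) = 168/(-259 + Y) (o(Y) = (69 + 99)/(Y - 259) = 168/(-259 + Y))
o(-175) - v(g(7, 8)) = 168/(-259 - 175) - 1*23 = 168/(-434) - 23 = 168*(-1/434) - 23 = -12/31 - 23 = -725/31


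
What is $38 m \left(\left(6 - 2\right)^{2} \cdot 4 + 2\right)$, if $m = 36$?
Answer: $90288$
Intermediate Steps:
$38 m \left(\left(6 - 2\right)^{2} \cdot 4 + 2\right) = 38 \cdot 36 \left(\left(6 - 2\right)^{2} \cdot 4 + 2\right) = 1368 \left(4^{2} \cdot 4 + 2\right) = 1368 \left(16 \cdot 4 + 2\right) = 1368 \left(64 + 2\right) = 1368 \cdot 66 = 90288$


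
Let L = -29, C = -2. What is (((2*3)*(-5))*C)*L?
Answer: -1740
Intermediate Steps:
(((2*3)*(-5))*C)*L = (((2*3)*(-5))*(-2))*(-29) = ((6*(-5))*(-2))*(-29) = -30*(-2)*(-29) = 60*(-29) = -1740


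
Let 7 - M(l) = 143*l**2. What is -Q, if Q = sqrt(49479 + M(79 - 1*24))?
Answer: -I*sqrt(383089) ≈ -618.94*I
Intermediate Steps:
M(l) = 7 - 143*l**2
Q = I*sqrt(383089) (Q = sqrt(49479 + (7 - 143*(79 - 1*24)**2)) = sqrt(49479 + (7 - 143*(79 - 24)**2)) = sqrt(49479 + (7 - 143*55**2)) = sqrt(49479 + (7 - 143*3025)) = sqrt(49479 + (7 - 432575)) = sqrt(49479 - 432568) = sqrt(-383089) = I*sqrt(383089) ≈ 618.94*I)
-Q = -I*sqrt(383089)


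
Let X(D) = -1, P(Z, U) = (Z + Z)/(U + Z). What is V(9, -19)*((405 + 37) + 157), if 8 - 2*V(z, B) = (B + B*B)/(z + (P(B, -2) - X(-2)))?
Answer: -1556801/248 ≈ -6277.4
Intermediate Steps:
P(Z, U) = 2*Z/(U + Z) (P(Z, U) = (2*Z)/(U + Z) = 2*Z/(U + Z))
V(z, B) = 4 - (B + B²)/(2*(1 + z + 2*B/(-2 + B))) (V(z, B) = 4 - (B + B*B)/(2*(z + (2*B/(-2 + B) - 1*(-1)))) = 4 - (B + B²)/(2*(z + (2*B/(-2 + B) + 1))) = 4 - (B + B²)/(2*(z + (1 + 2*B/(-2 + B)))) = 4 - (B + B²)/(2*(1 + z + 2*B/(-2 + B))))
V(9, -19)*((405 + 37) + 157) = ((16*(-19) + (-2 - 19)*(8 - 1*(-19) - 1*(-19)² + 8*9))/(2*(2*(-19) + (1 + 9)*(-2 - 19))))*((405 + 37) + 157) = ((-304 - 21*(8 + 19 - 1*361 + 72))/(2*(-38 + 10*(-21))))*(442 + 157) = ((-304 - 21*(8 + 19 - 361 + 72))/(2*(-38 - 210)))*599 = ((½)*(-304 - 21*(-262))/(-248))*599 = ((½)*(-1/248)*(-304 + 5502))*599 = ((½)*(-1/248)*5198)*599 = -2599/248*599 = -1556801/248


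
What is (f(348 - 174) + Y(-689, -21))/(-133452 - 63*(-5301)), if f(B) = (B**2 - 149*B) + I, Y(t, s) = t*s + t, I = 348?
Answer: 18478/200511 ≈ 0.092155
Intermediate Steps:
Y(t, s) = t + s*t (Y(t, s) = s*t + t = t + s*t)
f(B) = 348 + B**2 - 149*B (f(B) = (B**2 - 149*B) + 348 = 348 + B**2 - 149*B)
(f(348 - 174) + Y(-689, -21))/(-133452 - 63*(-5301)) = ((348 + (348 - 174)**2 - 149*(348 - 174)) - 689*(1 - 21))/(-133452 - 63*(-5301)) = ((348 + 174**2 - 149*174) - 689*(-20))/(-133452 + 333963) = ((348 + 30276 - 25926) + 13780)/200511 = (4698 + 13780)*(1/200511) = 18478*(1/200511) = 18478/200511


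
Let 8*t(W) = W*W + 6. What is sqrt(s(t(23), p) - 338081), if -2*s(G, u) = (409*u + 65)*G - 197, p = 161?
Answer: I*sqrt(40671710)/4 ≈ 1594.4*I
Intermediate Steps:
t(W) = 3/4 + W**2/8 (t(W) = (W*W + 6)/8 = (W**2 + 6)/8 = (6 + W**2)/8 = 3/4 + W**2/8)
s(G, u) = 197/2 - G*(65 + 409*u)/2 (s(G, u) = -((409*u + 65)*G - 197)/2 = -((65 + 409*u)*G - 197)/2 = -(G*(65 + 409*u) - 197)/2 = -(-197 + G*(65 + 409*u))/2 = 197/2 - G*(65 + 409*u)/2)
sqrt(s(t(23), p) - 338081) = sqrt((197/2 - 65*(3/4 + (1/8)*23**2)/2 - 409/2*(3/4 + (1/8)*23**2)*161) - 338081) = sqrt((197/2 - 65*(3/4 + (1/8)*529)/2 - 409/2*(3/4 + (1/8)*529)*161) - 338081) = sqrt((197/2 - 65*(3/4 + 529/8)/2 - 409/2*(3/4 + 529/8)*161) - 338081) = sqrt((197/2 - 65/2*535/8 - 409/2*535/8*161) - 338081) = sqrt((197/2 - 34775/16 - 35229215/16) - 338081) = sqrt(-17631207/8 - 338081) = sqrt(-20335855/8) = I*sqrt(40671710)/4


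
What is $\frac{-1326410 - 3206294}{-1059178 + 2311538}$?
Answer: $- \frac{566588}{156545} \approx -3.6193$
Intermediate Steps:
$\frac{-1326410 - 3206294}{-1059178 + 2311538} = - \frac{4532704}{1252360} = \left(-4532704\right) \frac{1}{1252360} = - \frac{566588}{156545}$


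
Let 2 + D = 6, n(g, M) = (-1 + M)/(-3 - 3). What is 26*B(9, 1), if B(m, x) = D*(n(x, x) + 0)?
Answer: 0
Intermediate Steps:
n(g, M) = ⅙ - M/6 (n(g, M) = (-1 + M)/(-6) = (-1 + M)*(-⅙) = ⅙ - M/6)
D = 4 (D = -2 + 6 = 4)
B(m, x) = ⅔ - 2*x/3 (B(m, x) = 4*((⅙ - x/6) + 0) = 4*(⅙ - x/6) = ⅔ - 2*x/3)
26*B(9, 1) = 26*(⅔ - ⅔*1) = 26*(⅔ - ⅔) = 26*0 = 0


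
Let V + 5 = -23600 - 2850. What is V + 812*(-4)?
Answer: -29703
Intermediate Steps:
V = -26455 (V = -5 + (-23600 - 2850) = -5 - 26450 = -26455)
V + 812*(-4) = -26455 + 812*(-4) = -26455 - 3248 = -29703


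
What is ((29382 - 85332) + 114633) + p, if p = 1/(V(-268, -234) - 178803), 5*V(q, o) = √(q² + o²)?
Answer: 9380626529339892/159852538729 - 2*√31645/159852538729 ≈ 58683.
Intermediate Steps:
V(q, o) = √(o² + q²)/5 (V(q, o) = √(q² + o²)/5 = √(o² + q²)/5)
p = 1/(-178803 + 2*√31645/5) (p = 1/(√((-234)² + (-268)²)/5 - 178803) = 1/(√(54756 + 71824)/5 - 178803) = 1/(√126580/5 - 178803) = 1/((2*√31645)/5 - 178803) = 1/(2*√31645/5 - 178803) = 1/(-178803 + 2*√31645/5) ≈ -5.5950e-6)
((29382 - 85332) + 114633) + p = ((29382 - 85332) + 114633) + (-894015/159852538729 - 2*√31645/159852538729) = (-55950 + 114633) + (-894015/159852538729 - 2*√31645/159852538729) = 58683 + (-894015/159852538729 - 2*√31645/159852538729) = 9380626529339892/159852538729 - 2*√31645/159852538729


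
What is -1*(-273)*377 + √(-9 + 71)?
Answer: 102921 + √62 ≈ 1.0293e+5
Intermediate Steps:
-1*(-273)*377 + √(-9 + 71) = 273*377 + √62 = 102921 + √62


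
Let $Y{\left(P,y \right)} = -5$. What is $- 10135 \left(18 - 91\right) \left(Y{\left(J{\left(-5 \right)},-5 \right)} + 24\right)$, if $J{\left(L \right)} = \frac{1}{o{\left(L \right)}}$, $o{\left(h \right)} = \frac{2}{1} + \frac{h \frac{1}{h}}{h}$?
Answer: $14057245$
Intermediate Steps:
$o{\left(h \right)} = 2 + \frac{1}{h}$ ($o{\left(h \right)} = 2 \cdot 1 + 1 \frac{1}{h} = 2 + \frac{1}{h}$)
$J{\left(L \right)} = \frac{1}{2 + \frac{1}{L}}$
$- 10135 \left(18 - 91\right) \left(Y{\left(J{\left(-5 \right)},-5 \right)} + 24\right) = - 10135 \left(18 - 91\right) \left(-5 + 24\right) = - 10135 \left(\left(-73\right) 19\right) = \left(-10135\right) \left(-1387\right) = 14057245$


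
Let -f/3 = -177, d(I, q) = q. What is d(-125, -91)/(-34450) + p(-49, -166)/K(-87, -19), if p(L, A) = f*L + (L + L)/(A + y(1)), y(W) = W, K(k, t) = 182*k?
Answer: 81391688/49452975 ≈ 1.6458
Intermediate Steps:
f = 531 (f = -3*(-177) = 531)
p(L, A) = 531*L + 2*L/(1 + A) (p(L, A) = 531*L + (L + L)/(A + 1) = 531*L + (2*L)/(1 + A) = 531*L + 2*L/(1 + A))
d(-125, -91)/(-34450) + p(-49, -166)/K(-87, -19) = -91/(-34450) + (-49*(533 + 531*(-166))/(1 - 166))/((182*(-87))) = -91*(-1/34450) - 49*(533 - 88146)/(-165)/(-15834) = 7/2650 - 49*(-1/165)*(-87613)*(-1/15834) = 7/2650 - 4293037/165*(-1/15834) = 7/2650 + 613291/373230 = 81391688/49452975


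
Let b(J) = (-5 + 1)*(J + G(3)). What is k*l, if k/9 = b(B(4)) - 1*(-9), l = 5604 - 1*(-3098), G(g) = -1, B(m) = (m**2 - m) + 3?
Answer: -3680946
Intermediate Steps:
B(m) = 3 + m**2 - m
b(J) = 4 - 4*J (b(J) = (-5 + 1)*(J - 1) = -4*(-1 + J) = 4 - 4*J)
l = 8702 (l = 5604 + 3098 = 8702)
k = -423 (k = 9*((4 - 4*(3 + 4**2 - 1*4)) - 1*(-9)) = 9*((4 - 4*(3 + 16 - 4)) + 9) = 9*((4 - 4*15) + 9) = 9*((4 - 60) + 9) = 9*(-56 + 9) = 9*(-47) = -423)
k*l = -423*8702 = -3680946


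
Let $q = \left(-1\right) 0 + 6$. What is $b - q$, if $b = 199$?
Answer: $193$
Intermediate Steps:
$q = 6$ ($q = 0 + 6 = 6$)
$b - q = 199 - 6 = 193$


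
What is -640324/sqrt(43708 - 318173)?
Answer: 640324*I*sqrt(274465)/274465 ≈ 1222.2*I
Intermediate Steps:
-640324/sqrt(43708 - 318173) = -640324*(-I*sqrt(274465)/274465) = -(-640324)*I*sqrt(274465)/274465 = 640324*I*sqrt(274465)/274465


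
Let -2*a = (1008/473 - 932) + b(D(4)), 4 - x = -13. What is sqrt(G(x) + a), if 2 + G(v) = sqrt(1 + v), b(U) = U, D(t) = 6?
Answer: sqrt(102900677 + 671187*sqrt(2))/473 ≈ 21.545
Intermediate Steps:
x = 17 (x = 4 - 1*(-13) = 4 + 13 = 17)
G(v) = -2 + sqrt(1 + v)
a = 218495/473 (a = -((1008/473 - 932) + 6)/2 = -(-439828/473 + 6)/2 = -1/2*(-436990/473) = 218495/473 ≈ 461.93)
sqrt(G(x) + a) = sqrt((-2 + sqrt(1 + 17)) + 218495/473) = sqrt((-2 + sqrt(18)) + 218495/473) = sqrt((-2 + 3*sqrt(2)) + 218495/473) = sqrt(217549/473 + 3*sqrt(2))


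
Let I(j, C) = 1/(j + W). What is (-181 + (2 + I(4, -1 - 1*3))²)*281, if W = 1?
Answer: -1237524/25 ≈ -49501.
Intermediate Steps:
I(j, C) = 1/(1 + j) (I(j, C) = 1/(j + 1) = 1/(1 + j))
(-181 + (2 + I(4, -1 - 1*3))²)*281 = (-181 + (2 + 1/(1 + 4))²)*281 = (-181 + (2 + 1/5)²)*281 = (-181 + (2 + ⅕)²)*281 = (-181 + (11/5)²)*281 = (-181 + 121/25)*281 = -4404/25*281 = -1237524/25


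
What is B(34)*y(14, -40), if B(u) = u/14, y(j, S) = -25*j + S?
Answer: -6630/7 ≈ -947.14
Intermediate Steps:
y(j, S) = S - 25*j
B(u) = u/14 (B(u) = u*(1/14) = u/14)
B(34)*y(14, -40) = ((1/14)*34)*(-40 - 25*14) = 17*(-40 - 350)/7 = (17/7)*(-390) = -6630/7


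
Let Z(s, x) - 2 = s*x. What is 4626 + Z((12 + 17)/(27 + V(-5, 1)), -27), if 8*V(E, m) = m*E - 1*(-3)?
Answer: 492064/107 ≈ 4598.7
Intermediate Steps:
V(E, m) = 3/8 + E*m/8 (V(E, m) = (m*E - 1*(-3))/8 = (E*m + 3)/8 = (3 + E*m)/8 = 3/8 + E*m/8)
Z(s, x) = 2 + s*x
4626 + Z((12 + 17)/(27 + V(-5, 1)), -27) = 4626 + (2 + ((12 + 17)/(27 + (3/8 + (⅛)*(-5)*1)))*(-27)) = 4626 + (2 + (29/(27 + (3/8 - 5/8)))*(-27)) = 4626 + (2 + (29/(27 - ¼))*(-27)) = 4626 + (2 + (29/(107/4))*(-27)) = 4626 + (2 + (29*(4/107))*(-27)) = 4626 + (2 + (116/107)*(-27)) = 4626 + (2 - 3132/107) = 4626 - 2918/107 = 492064/107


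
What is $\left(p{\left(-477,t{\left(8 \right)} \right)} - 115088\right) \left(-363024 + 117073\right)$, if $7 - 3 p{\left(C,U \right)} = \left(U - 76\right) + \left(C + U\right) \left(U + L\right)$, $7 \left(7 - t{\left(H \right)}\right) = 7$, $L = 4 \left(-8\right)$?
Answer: $\frac{87911003783}{3} \approx 2.9304 \cdot 10^{10}$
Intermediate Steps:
$L = -32$
$t{\left(H \right)} = 6$ ($t{\left(H \right)} = 7 - 1 = 6$)
$p{\left(C,U \right)} = \frac{83}{3} - \frac{U}{3} - \frac{\left(-32 + U\right) \left(C + U\right)}{3}$ ($p{\left(C,U \right)} = \frac{7}{3} - \frac{\left(U - 76\right) + \left(C + U\right) \left(U - 32\right)}{3} = \frac{7}{3} - \frac{\left(-76 + U\right) + \left(C + U\right) \left(-32 + U\right)}{3} = \frac{7}{3} - \frac{\left(-76 + U\right) + \left(-32 + U\right) \left(C + U\right)}{3} = \frac{7}{3} - \frac{-76 + U + \left(-32 + U\right) \left(C + U\right)}{3} = \frac{7}{3} - \left(- \frac{76}{3} + \frac{U}{3} + \frac{\left(-32 + U\right) \left(C + U\right)}{3}\right) = \frac{83}{3} - \frac{U}{3} - \frac{\left(-32 + U\right) \left(C + U\right)}{3}$)
$\left(p{\left(-477,t{\left(8 \right)} \right)} - 115088\right) \left(-363024 + 117073\right) = \left(\left(\frac{83}{3} - \frac{6^{2}}{3} + \frac{31}{3} \cdot 6 + \frac{32}{3} \left(-477\right) - \left(-159\right) 6\right) - 115088\right) \left(-363024 + 117073\right) = \left(\left(\frac{83}{3} - 12 + 62 - 5088 + 954\right) - 115088\right) \left(-245951\right) = \left(- \frac{12169}{3} - 115088\right) \left(-245951\right) = \left(- \frac{357433}{3}\right) \left(-245951\right) = \frac{87911003783}{3}$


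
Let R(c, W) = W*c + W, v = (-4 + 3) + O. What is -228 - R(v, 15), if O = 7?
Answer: -333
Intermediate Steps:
v = 6 (v = (-4 + 3) + 7 = -1 + 7 = 6)
R(c, W) = W + W*c
-228 - R(v, 15) = -228 - 15*(1 + 6) = -228 - 15*7 = -228 - 1*105 = -228 - 105 = -333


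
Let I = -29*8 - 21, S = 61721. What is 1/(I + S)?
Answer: 1/61468 ≈ 1.6269e-5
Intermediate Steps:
I = -253 (I = -232 - 21 = -253)
1/(I + S) = 1/(-253 + 61721) = 1/61468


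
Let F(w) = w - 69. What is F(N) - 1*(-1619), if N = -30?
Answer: 1520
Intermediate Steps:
F(w) = -69 + w
F(N) - 1*(-1619) = (-69 - 30) - 1*(-1619) = -99 + 1619 = 1520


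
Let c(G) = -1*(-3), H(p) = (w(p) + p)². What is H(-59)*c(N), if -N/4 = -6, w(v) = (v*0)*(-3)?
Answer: 10443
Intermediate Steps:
w(v) = 0 (w(v) = 0*(-3) = 0)
N = 24 (N = -4*(-6) = 24)
H(p) = p² (H(p) = (0 + p)² = p²)
c(G) = 3
H(-59)*c(N) = (-59)²*3 = 3481*3 = 10443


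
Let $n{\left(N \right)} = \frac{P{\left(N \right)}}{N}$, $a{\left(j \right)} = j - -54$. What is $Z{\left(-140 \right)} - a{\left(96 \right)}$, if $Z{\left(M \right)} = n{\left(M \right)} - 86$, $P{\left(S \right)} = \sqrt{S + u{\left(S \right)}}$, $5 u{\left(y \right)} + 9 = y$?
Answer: $-236 - \frac{i \sqrt{4245}}{700} \approx -236.0 - 0.093077 i$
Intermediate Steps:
$u{\left(y \right)} = - \frac{9}{5} + \frac{y}{5}$
$a{\left(j \right)} = 54 + j$ ($a{\left(j \right)} = j + 54 = 54 + j$)
$P{\left(S \right)} = \sqrt{- \frac{9}{5} + \frac{6 S}{5}}$ ($P{\left(S \right)} = \sqrt{S + \left(- \frac{9}{5} + \frac{S}{5}\right)} = \sqrt{- \frac{9}{5} + \frac{6 S}{5}}$)
$n{\left(N \right)} = \frac{\sqrt{-45 + 30 N}}{5 N}$ ($n{\left(N \right)} = \frac{\frac{1}{5} \sqrt{-45 + 30 N}}{N} = \frac{\sqrt{-45 + 30 N}}{5 N}$)
$Z{\left(M \right)} = -86 + \frac{\sqrt{-45 + 30 M}}{5 M}$ ($Z{\left(M \right)} = \frac{\sqrt{-45 + 30 M}}{5 M} - 86 = -86 + \frac{\sqrt{-45 + 30 M}}{5 M}$)
$Z{\left(-140 \right)} - a{\left(96 \right)} = \left(-86 + \frac{\sqrt{-45 + 30 \left(-140\right)}}{5 \left(-140\right)}\right) - \left(54 + 96\right) = \left(-86 + \frac{1}{5} \left(- \frac{1}{140}\right) \sqrt{-45 - 4200}\right) - 150 = \left(-86 + \frac{1}{5} \left(- \frac{1}{140}\right) \sqrt{-4245}\right) - 150 = \left(-86 + \frac{1}{5} \left(- \frac{1}{140}\right) i \sqrt{4245}\right) - 150 = \left(-86 - \frac{i \sqrt{4245}}{700}\right) - 150 = -236 - \frac{i \sqrt{4245}}{700}$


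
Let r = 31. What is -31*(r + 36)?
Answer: -2077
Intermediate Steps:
-31*(r + 36) = -31*(31 + 36) = -31*67 = -2077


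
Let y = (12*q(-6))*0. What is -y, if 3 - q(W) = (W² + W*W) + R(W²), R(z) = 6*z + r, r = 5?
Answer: 0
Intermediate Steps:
R(z) = 5 + 6*z (R(z) = 6*z + 5 = 5 + 6*z)
q(W) = -2 - 8*W² (q(W) = 3 - ((W² + W*W) + (5 + 6*W²)) = 3 - ((W² + W²) + (5 + 6*W²)) = 3 - (2*W² + (5 + 6*W²)) = 3 - (5 + 8*W²) = 3 + (-5 - 8*W²) = -2 - 8*W²)
y = 0 (y = (12*(-2 - 8*(-6)²))*0 = (12*(-2 - 8*36))*0 = (12*(-2 - 288))*0 = (12*(-290))*0 = -3480*0 = 0)
-y = -1*0 = 0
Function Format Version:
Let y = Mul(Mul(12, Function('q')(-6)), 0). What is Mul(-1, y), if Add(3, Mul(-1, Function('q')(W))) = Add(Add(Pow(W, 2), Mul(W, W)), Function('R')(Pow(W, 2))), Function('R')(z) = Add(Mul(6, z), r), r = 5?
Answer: 0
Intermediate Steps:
Function('R')(z) = Add(5, Mul(6, z)) (Function('R')(z) = Add(Mul(6, z), 5) = Add(5, Mul(6, z)))
Function('q')(W) = Add(-2, Mul(-8, Pow(W, 2))) (Function('q')(W) = Add(3, Mul(-1, Add(Add(Pow(W, 2), Mul(W, W)), Add(5, Mul(6, Pow(W, 2)))))) = Add(3, Mul(-1, Add(Add(Pow(W, 2), Pow(W, 2)), Add(5, Mul(6, Pow(W, 2)))))) = Add(3, Mul(-1, Add(Mul(2, Pow(W, 2)), Add(5, Mul(6, Pow(W, 2)))))) = Add(3, Mul(-1, Add(5, Mul(8, Pow(W, 2))))) = Add(3, Add(-5, Mul(-8, Pow(W, 2)))) = Add(-2, Mul(-8, Pow(W, 2))))
y = 0 (y = Mul(Mul(12, Add(-2, Mul(-8, Pow(-6, 2)))), 0) = Mul(Mul(12, Add(-2, Mul(-8, 36))), 0) = Mul(Mul(12, Add(-2, -288)), 0) = Mul(Mul(12, -290), 0) = Mul(-3480, 0) = 0)
Mul(-1, y) = Mul(-1, 0) = 0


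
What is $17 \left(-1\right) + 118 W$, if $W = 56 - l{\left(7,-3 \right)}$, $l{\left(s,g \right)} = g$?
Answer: $6945$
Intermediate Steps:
$W = 59$ ($W = 56 - -3 = 56 + 3 = 59$)
$17 \left(-1\right) + 118 W = 17 \left(-1\right) + 118 \cdot 59 = -17 + 6962 = 6945$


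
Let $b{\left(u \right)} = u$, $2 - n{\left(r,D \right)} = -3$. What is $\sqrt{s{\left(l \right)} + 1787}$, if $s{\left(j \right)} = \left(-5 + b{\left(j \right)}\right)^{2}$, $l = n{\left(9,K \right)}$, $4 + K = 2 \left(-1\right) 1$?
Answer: $\sqrt{1787} \approx 42.273$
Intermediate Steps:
$K = -6$ ($K = -4 + 2 \left(-1\right) 1 = -4 - 2 = -6$)
$n{\left(r,D \right)} = 5$ ($n{\left(r,D \right)} = 2 - -3 = 2 + 3 = 5$)
$l = 5$
$s{\left(j \right)} = \left(-5 + j\right)^{2}$
$\sqrt{s{\left(l \right)} + 1787} = \sqrt{\left(-5 + 5\right)^{2} + 1787} = \sqrt{0^{2} + 1787} = \sqrt{0 + 1787} = \sqrt{1787}$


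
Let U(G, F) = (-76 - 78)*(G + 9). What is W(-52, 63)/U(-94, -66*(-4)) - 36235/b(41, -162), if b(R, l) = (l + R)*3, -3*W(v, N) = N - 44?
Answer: 14373147/143990 ≈ 99.820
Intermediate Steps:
W(v, N) = 44/3 - N/3 (W(v, N) = -(N - 44)/3 = -(-44 + N)/3 = 44/3 - N/3)
b(R, l) = 3*R + 3*l (b(R, l) = (R + l)*3 = 3*R + 3*l)
U(G, F) = -1386 - 154*G (U(G, F) = -154*(9 + G) = -1386 - 154*G)
W(-52, 63)/U(-94, -66*(-4)) - 36235/b(41, -162) = (44/3 - ⅓*63)/(-1386 - 154*(-94)) - 36235/(3*41 + 3*(-162)) = (44/3 - 21)/(-1386 + 14476) - 36235/(123 - 486) = -19/3/13090 - 36235/(-363) = -19/3*1/13090 - 36235*(-1/363) = -19/39270 + 36235/363 = 14373147/143990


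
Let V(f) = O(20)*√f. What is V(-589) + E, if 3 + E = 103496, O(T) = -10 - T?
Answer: 103493 - 30*I*√589 ≈ 1.0349e+5 - 728.08*I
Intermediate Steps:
V(f) = -30*√f (V(f) = (-10 - 1*20)*√f = (-10 - 20)*√f = -30*√f)
E = 103493 (E = -3 + 103496 = 103493)
V(-589) + E = -30*I*√589 + 103493 = 103493 - 30*I*√589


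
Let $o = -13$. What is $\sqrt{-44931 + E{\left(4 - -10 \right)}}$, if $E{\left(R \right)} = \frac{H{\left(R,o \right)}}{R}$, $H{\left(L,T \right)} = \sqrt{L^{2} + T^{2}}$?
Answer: $\frac{\sqrt{-8806476 + 14 \sqrt{365}}}{14} \approx 211.97 i$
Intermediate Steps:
$E{\left(R \right)} = \frac{\sqrt{169 + R^{2}}}{R}$ ($E{\left(R \right)} = \frac{\sqrt{R^{2} + \left(-13\right)^{2}}}{R} = \frac{\sqrt{R^{2} + 169}}{R} = \frac{\sqrt{169 + R^{2}}}{R}$)
$\sqrt{-44931 + E{\left(4 - -10 \right)}} = \sqrt{-44931 + \frac{\sqrt{169 + \left(4 - -10\right)^{2}}}{4 - -10}} = \sqrt{-44931 + \frac{\sqrt{169 + \left(4 + 10\right)^{2}}}{4 + 10}} = \sqrt{-44931 + \frac{\sqrt{169 + 14^{2}}}{14}} = \sqrt{-44931 + \frac{\sqrt{169 + 196}}{14}} = \sqrt{-44931 + \frac{\sqrt{365}}{14}}$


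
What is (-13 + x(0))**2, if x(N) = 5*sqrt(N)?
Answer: 169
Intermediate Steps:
(-13 + x(0))**2 = (-13 + 5*sqrt(0))**2 = (-13 + 5*0)**2 = (-13 + 0)**2 = (-13)**2 = 169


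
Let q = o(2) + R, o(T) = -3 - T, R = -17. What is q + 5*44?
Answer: 198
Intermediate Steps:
q = -22 (q = (-3 - 1*2) - 17 = (-3 - 2) - 17 = -5 - 17 = -22)
q + 5*44 = -22 + 5*44 = -22 + 220 = 198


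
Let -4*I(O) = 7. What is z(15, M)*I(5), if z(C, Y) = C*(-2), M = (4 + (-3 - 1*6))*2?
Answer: 105/2 ≈ 52.500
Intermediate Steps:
I(O) = -7/4 (I(O) = -1/4*7 = -7/4)
M = -10 (M = (4 + (-3 - 6))*2 = (4 - 9)*2 = -5*2 = -10)
z(C, Y) = -2*C
z(15, M)*I(5) = -2*15*(-7/4) = -30*(-7/4) = 105/2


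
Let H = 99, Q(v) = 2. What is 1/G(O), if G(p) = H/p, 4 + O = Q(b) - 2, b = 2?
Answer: -4/99 ≈ -0.040404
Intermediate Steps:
O = -4 (O = -4 + (2 - 2) = -4 + 0 = -4)
G(p) = 99/p
1/G(O) = 1/(99/(-4)) = 1/(99*(-1/4)) = 1/(-99/4) = -4/99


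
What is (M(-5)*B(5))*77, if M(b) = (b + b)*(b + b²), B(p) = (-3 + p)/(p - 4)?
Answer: -30800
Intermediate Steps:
B(p) = (-3 + p)/(-4 + p)
M(b) = 2*b*(b + b²) (M(b) = (2*b)*(b + b²) = 2*b*(b + b²))
(M(-5)*B(5))*77 = ((2*(-5)²*(1 - 5))*((-3 + 5)/(-4 + 5)))*77 = ((2*25*(-4))*(2/1))*77 = -200*2*77 = -400*77 = -30800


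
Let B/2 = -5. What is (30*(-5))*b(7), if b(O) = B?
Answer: 1500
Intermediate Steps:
B = -10 (B = 2*(-5) = -10)
b(O) = -10
(30*(-5))*b(7) = (30*(-5))*(-10) = -150*(-10) = 1500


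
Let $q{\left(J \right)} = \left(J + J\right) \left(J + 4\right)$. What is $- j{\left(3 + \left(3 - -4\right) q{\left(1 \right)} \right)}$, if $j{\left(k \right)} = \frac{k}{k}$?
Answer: $-1$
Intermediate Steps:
$q{\left(J \right)} = 2 J \left(4 + J\right)$
$j{\left(k \right)} = 1$
$- j{\left(3 + \left(3 - -4\right) q{\left(1 \right)} \right)} = \left(-1\right) 1 = -1$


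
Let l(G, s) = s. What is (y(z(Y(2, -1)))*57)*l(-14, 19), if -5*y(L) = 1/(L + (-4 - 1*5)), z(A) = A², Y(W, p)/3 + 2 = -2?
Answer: -361/225 ≈ -1.6044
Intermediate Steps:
Y(W, p) = -12 (Y(W, p) = -6 + 3*(-2) = -6 - 6 = -12)
y(L) = -1/(5*(-9 + L)) (y(L) = -1/(5*(L + (-4 - 1*5))) = -1/(5*(L + (-4 - 5))) = -1/(5*(L - 9)) = -1/(5*(-9 + L)))
(y(z(Y(2, -1)))*57)*l(-14, 19) = (-1/(-45 + 5*(-12)²)*57)*19 = (-1/(-45 + 5*144)*57)*19 = (-1/(-45 + 720)*57)*19 = (-1/675*57)*19 = (-1*1/675*57)*19 = -1/675*57*19 = -19/225*19 = -361/225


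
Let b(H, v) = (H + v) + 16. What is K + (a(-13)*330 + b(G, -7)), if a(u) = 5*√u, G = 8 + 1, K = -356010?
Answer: -355992 + 1650*I*√13 ≈ -3.5599e+5 + 5949.2*I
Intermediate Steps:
G = 9
b(H, v) = 16 + H + v
K + (a(-13)*330 + b(G, -7)) = -356010 + ((5*√(-13))*330 + (16 + 9 - 7)) = -356010 + ((5*(I*√13))*330 + 18) = -356010 + ((5*I*√13)*330 + 18) = -356010 + (1650*I*√13 + 18) = -356010 + (18 + 1650*I*√13) = -355992 + 1650*I*√13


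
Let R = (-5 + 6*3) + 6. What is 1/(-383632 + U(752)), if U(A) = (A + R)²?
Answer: 1/210809 ≈ 4.7436e-6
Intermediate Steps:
R = 19 (R = (-5 + 18) + 6 = 13 + 6 = 19)
U(A) = (19 + A)² (U(A) = (A + 19)² = (19 + A)²)
1/(-383632 + U(752)) = 1/(-383632 + (19 + 752)²) = 1/(-383632 + 771²) = 1/(-383632 + 594441) = 1/210809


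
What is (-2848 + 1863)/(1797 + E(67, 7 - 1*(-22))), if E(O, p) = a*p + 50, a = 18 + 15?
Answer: -985/2804 ≈ -0.35128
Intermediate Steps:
a = 33
E(O, p) = 50 + 33*p (E(O, p) = 33*p + 50 = 50 + 33*p)
(-2848 + 1863)/(1797 + E(67, 7 - 1*(-22))) = (-2848 + 1863)/(1797 + (50 + 33*(7 - 1*(-22)))) = -985/(1797 + (50 + 33*(7 + 22))) = -985/(1797 + (50 + 33*29)) = -985/(1797 + (50 + 957)) = -985/(1797 + 1007) = -985/2804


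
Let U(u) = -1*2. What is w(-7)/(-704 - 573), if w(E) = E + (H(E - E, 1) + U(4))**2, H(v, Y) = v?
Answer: 3/1277 ≈ 0.0023493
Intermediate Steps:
U(u) = -2
w(E) = 4 + E (w(E) = E + ((E - E) - 2)**2 = E + (0 - 2)**2 = E + (-2)**2 = E + 4 = 4 + E)
w(-7)/(-704 - 573) = (4 - 7)/(-704 - 573) = -3/(-1277) = -3*(-1/1277) = 3/1277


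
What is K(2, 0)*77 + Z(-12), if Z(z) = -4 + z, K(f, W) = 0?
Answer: -16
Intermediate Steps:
K(2, 0)*77 + Z(-12) = 0*77 + (-4 - 12) = 0 - 16 = -16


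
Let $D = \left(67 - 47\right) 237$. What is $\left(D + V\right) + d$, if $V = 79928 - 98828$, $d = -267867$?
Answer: $-282027$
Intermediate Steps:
$D = 4740$ ($D = 20 \cdot 237 = 4740$)
$V = -18900$
$\left(D + V\right) + d = \left(4740 - 18900\right) - 267867 = -14160 - 267867 = -282027$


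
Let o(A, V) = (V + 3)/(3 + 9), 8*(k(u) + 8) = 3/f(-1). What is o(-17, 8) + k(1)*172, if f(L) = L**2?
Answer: -15727/12 ≈ -1310.6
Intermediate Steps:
k(u) = -61/8 (k(u) = -8 + (3/((-1)**2))/8 = -8 + (3/1)/8 = -8 + (3*1)/8 = -8 + (1/8)*3 = -8 + 3/8 = -61/8)
o(A, V) = 1/4 + V/12 (o(A, V) = (3 + V)/12 = (3 + V)*(1/12) = 1/4 + V/12)
o(-17, 8) + k(1)*172 = (1/4 + (1/12)*8) - 61/8*172 = (1/4 + 2/3) - 2623/2 = 11/12 - 2623/2 = -15727/12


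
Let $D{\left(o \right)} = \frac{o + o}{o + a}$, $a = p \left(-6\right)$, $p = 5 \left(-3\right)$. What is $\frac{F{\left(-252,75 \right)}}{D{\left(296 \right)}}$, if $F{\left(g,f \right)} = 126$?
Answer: $\frac{12159}{148} \approx 82.155$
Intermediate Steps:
$p = -15$
$a = 90$ ($a = \left(-15\right) \left(-6\right) = 90$)
$D{\left(o \right)} = \frac{2 o}{90 + o}$ ($D{\left(o \right)} = \frac{o + o}{o + 90} = \frac{2 o}{90 + o}$)
$\frac{F{\left(-252,75 \right)}}{D{\left(296 \right)}} = \frac{126}{2 \cdot 296 \frac{1}{90 + 296}} = \frac{126}{2 \cdot 296 \cdot \frac{1}{386}} = \frac{126}{\frac{296}{193}} = 126 \cdot \frac{193}{296} = \frac{12159}{148}$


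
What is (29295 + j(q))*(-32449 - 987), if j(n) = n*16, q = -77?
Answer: -938314468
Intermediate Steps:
j(n) = 16*n
(29295 + j(q))*(-32449 - 987) = (29295 + 16*(-77))*(-32449 - 987) = (29295 - 1232)*(-33436) = 28063*(-33436) = -938314468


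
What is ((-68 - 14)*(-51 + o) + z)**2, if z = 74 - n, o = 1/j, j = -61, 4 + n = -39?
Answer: 68812307041/3721 ≈ 1.8493e+7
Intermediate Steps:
n = -43 (n = -4 - 39 = -43)
o = -1/61 (o = 1/(-61) = -1/61 ≈ -0.016393)
z = 117 (z = 74 - 1*(-43) = 74 + 43 = 117)
((-68 - 14)*(-51 + o) + z)**2 = ((-68 - 14)*(-51 - 1/61) + 117)**2 = (-82*(-3112/61) + 117)**2 = (255184/61 + 117)**2 = (262321/61)**2 = 68812307041/3721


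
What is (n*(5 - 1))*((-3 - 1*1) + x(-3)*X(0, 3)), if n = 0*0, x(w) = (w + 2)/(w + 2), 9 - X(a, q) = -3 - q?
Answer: 0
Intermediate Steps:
X(a, q) = 12 + q (X(a, q) = 9 - (-3 - q) = 9 + (3 + q) = 12 + q)
x(w) = 1 (x(w) = (2 + w)/(2 + w) = 1)
n = 0
(n*(5 - 1))*((-3 - 1*1) + x(-3)*X(0, 3)) = (0*(5 - 1))*((-3 - 1*1) + 1*(12 + 3)) = (0*4)*((-3 - 1) + 1*15) = 0*(-4 + 15) = 0*11 = 0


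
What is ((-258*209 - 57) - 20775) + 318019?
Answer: 243265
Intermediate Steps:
((-258*209 - 57) - 20775) + 318019 = ((-53922 - 57) - 20775) + 318019 = (-53979 - 20775) + 318019 = -74754 + 318019 = 243265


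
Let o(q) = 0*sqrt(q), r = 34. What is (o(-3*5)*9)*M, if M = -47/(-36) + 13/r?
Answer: 0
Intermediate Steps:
M = 1033/612 (M = -47/(-36) + 13/34 = -47*(-1/36) + 13*(1/34) = 47/36 + 13/34 = 1033/612 ≈ 1.6879)
o(q) = 0
(o(-3*5)*9)*M = (0*9)*(1033/612) = 0*(1033/612) = 0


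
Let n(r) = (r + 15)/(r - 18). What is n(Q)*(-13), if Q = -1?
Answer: 182/19 ≈ 9.5789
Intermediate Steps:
n(r) = (15 + r)/(-18 + r)
n(Q)*(-13) = ((15 - 1)/(-18 - 1))*(-13) = (14/(-19))*(-13) = -1/19*14*(-13) = -14/19*(-13) = 182/19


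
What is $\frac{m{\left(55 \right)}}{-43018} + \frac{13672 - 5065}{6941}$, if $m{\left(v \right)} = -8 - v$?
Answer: $\frac{370693209}{298587938} \approx 1.2415$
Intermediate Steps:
$\frac{m{\left(55 \right)}}{-43018} + \frac{13672 - 5065}{6941} = \frac{-8 - 55}{-43018} + \frac{13672 - 5065}{6941} = \left(-8 - 55\right) \left(- \frac{1}{43018}\right) + \left(13672 - 5065\right) \frac{1}{6941} = \left(-63\right) \left(- \frac{1}{43018}\right) + 8607 \cdot \frac{1}{6941} = \frac{63}{43018} + \frac{8607}{6941} = \frac{370693209}{298587938}$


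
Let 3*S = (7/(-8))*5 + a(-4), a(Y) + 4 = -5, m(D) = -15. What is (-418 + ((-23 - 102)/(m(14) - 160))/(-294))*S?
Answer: 92046643/49392 ≈ 1863.6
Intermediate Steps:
a(Y) = -9 (a(Y) = -4 - 5 = -9)
S = -107/24 (S = ((7/(-8))*5 - 9)/3 = ((7*(-⅛))*5 - 9)/3 = (-7/8*5 - 9)/3 = (-35/8 - 9)/3 = (⅓)*(-107/8) = -107/24 ≈ -4.4583)
(-418 + ((-23 - 102)/(m(14) - 160))/(-294))*S = (-418 + ((-23 - 102)/(-15 - 160))/(-294))*(-107/24) = (-418 - 125/(-175)*(-1/294))*(-107/24) = (-418 - 125*(-1/175)*(-1/294))*(-107/24) = (-418 + (5/7)*(-1/294))*(-107/24) = (-418 - 5/2058)*(-107/24) = -860249/2058*(-107/24) = 92046643/49392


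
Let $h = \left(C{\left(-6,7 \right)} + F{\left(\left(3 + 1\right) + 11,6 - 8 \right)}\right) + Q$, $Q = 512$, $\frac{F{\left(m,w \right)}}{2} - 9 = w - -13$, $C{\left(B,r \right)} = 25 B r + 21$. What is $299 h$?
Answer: $-142623$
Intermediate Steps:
$C{\left(B,r \right)} = 21 + 25 B r$ ($C{\left(B,r \right)} = 25 B r + 21 = 21 + 25 B r$)
$F{\left(m,w \right)} = 44 + 2 w$ ($F{\left(m,w \right)} = 18 + 2 \left(w - -13\right) = 18 + 2 \left(w + 13\right) = 18 + 2 \left(13 + w\right) = 18 + \left(26 + 2 w\right) = 44 + 2 w$)
$h = -477$ ($h = \left(\left(21 + 25 \left(-6\right) 7\right) + \left(44 + 2 \left(6 - 8\right)\right)\right) + 512 = \left(\left(21 - 1050\right) + \left(44 + 2 \left(6 - 8\right)\right)\right) + 512 = \left(-1029 + \left(44 + 2 \left(-2\right)\right)\right) + 512 = \left(-1029 + \left(44 - 4\right)\right) + 512 = \left(-1029 + 40\right) + 512 = -989 + 512 = -477$)
$299 h = 299 \left(-477\right) = -142623$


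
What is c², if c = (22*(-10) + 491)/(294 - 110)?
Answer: 73441/33856 ≈ 2.1692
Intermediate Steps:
c = 271/184 (c = (-220 + 491)/184 = 271*(1/184) = 271/184 ≈ 1.4728)
c² = (271/184)² = 73441/33856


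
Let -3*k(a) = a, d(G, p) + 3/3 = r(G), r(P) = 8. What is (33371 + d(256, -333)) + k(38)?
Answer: 100096/3 ≈ 33365.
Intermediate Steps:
d(G, p) = 7 (d(G, p) = -1 + 8 = 7)
k(a) = -a/3
(33371 + d(256, -333)) + k(38) = (33371 + 7) - 1/3*38 = 33378 - 38/3 = 100096/3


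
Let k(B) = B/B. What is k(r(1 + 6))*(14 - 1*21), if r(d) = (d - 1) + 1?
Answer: -7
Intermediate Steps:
r(d) = d (r(d) = (-1 + d) + 1 = d)
k(B) = 1
k(r(1 + 6))*(14 - 1*21) = 1*(14 - 1*21) = 1*(14 - 21) = 1*(-7) = -7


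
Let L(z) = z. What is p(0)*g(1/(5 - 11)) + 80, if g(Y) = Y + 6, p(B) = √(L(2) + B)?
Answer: 80 + 35*√2/6 ≈ 88.250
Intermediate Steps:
p(B) = √(2 + B)
g(Y) = 6 + Y
p(0)*g(1/(5 - 11)) + 80 = √(2 + 0)*(6 + 1/(5 - 11)) + 80 = √2*(6 + 1/(-6)) + 80 = √2*(6 - ⅙) + 80 = √2*(35/6) + 80 = 35*√2/6 + 80 = 80 + 35*√2/6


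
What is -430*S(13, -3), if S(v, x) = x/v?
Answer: 1290/13 ≈ 99.231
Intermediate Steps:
-430*S(13, -3) = -(-1290)/13 = -430*(-3/13) = 1290/13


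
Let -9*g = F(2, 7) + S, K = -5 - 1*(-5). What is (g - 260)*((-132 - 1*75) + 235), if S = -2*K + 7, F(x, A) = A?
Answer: -65912/9 ≈ -7323.6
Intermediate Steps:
K = 0 (K = -5 + 5 = 0)
S = 7 (S = -2*0 + 7 = 0 + 7 = 7)
g = -14/9 (g = -(7 + 7)/9 = -⅑*14 = -14/9 ≈ -1.5556)
(g - 260)*((-132 - 1*75) + 235) = (-14/9 - 260)*((-132 - 1*75) + 235) = -2354*((-132 - 75) + 235)/9 = -2354*(-207 + 235)/9 = -2354/9*28 = -65912/9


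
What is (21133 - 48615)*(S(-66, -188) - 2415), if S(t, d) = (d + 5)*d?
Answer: -879121698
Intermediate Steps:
S(t, d) = d*(5 + d) (S(t, d) = (5 + d)*d = d*(5 + d))
(21133 - 48615)*(S(-66, -188) - 2415) = (21133 - 48615)*(-188*(5 - 188) - 2415) = -27482*(-188*(-183) - 2415) = -27482*(34404 - 2415) = -27482*31989 = -879121698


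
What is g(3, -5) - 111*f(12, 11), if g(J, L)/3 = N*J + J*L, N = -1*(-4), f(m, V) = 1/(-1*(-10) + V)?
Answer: -100/7 ≈ -14.286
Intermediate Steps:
f(m, V) = 1/(10 + V)
N = 4
g(J, L) = 12*J + 3*J*L (g(J, L) = 3*(4*J + J*L) = 12*J + 3*J*L)
g(3, -5) - 111*f(12, 11) = 3*3*(4 - 5) - 111/(10 + 11) = 3*3*(-1) - 111/21 = -9 - 111*1/21 = -9 - 37/7 = -100/7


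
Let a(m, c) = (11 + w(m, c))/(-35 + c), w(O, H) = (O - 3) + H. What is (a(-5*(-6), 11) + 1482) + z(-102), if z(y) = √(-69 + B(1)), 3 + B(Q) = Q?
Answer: 35519/24 + I*√71 ≈ 1480.0 + 8.4261*I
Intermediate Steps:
w(O, H) = -3 + H + O (w(O, H) = (-3 + O) + H = -3 + H + O)
B(Q) = -3 + Q
z(y) = I*√71 (z(y) = √(-69 + (-3 + 1)) = √(-69 - 2) = √(-71) = I*√71)
a(m, c) = (8 + c + m)/(-35 + c) (a(m, c) = (11 + (-3 + c + m))/(-35 + c) = (8 + c + m)/(-35 + c))
(a(-5*(-6), 11) + 1482) + z(-102) = ((8 + 11 - 5*(-6))/(-35 + 11) + 1482) + I*√71 = ((8 + 11 + 30)/(-24) + 1482) + I*√71 = (-1/24*49 + 1482) + I*√71 = (-49/24 + 1482) + I*√71 = 35519/24 + I*√71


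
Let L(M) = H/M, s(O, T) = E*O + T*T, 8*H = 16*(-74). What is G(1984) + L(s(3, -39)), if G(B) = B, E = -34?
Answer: 2815148/1419 ≈ 1983.9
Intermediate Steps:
H = -148 (H = (16*(-74))/8 = (⅛)*(-1184) = -148)
s(O, T) = T² - 34*O (s(O, T) = -34*O + T*T = -34*O + T² = T² - 34*O)
L(M) = -148/M
G(1984) + L(s(3, -39)) = 1984 - 148/((-39)² - 34*3) = 1984 - 148/(1521 - 102) = 1984 - 148/1419 = 2815148/1419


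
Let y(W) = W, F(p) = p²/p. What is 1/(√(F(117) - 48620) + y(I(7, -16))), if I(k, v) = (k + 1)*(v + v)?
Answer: -256/114039 - 13*I*√287/114039 ≈ -0.0022448 - 0.0019312*I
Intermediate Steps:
F(p) = p
I(k, v) = 2*v*(1 + k) (I(k, v) = (1 + k)*(2*v) = 2*v*(1 + k))
1/(√(F(117) - 48620) + y(I(7, -16))) = 1/(√(117 - 48620) + 2*(-16)*(1 + 7)) = 1/(√(-48503) + 2*(-16)*8) = 1/(13*I*√287 - 256) = 1/(-256 + 13*I*√287)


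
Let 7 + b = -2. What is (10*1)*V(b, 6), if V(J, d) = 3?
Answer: 30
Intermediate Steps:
b = -9 (b = -7 - 2 = -9)
(10*1)*V(b, 6) = (10*1)*3 = 10*3 = 30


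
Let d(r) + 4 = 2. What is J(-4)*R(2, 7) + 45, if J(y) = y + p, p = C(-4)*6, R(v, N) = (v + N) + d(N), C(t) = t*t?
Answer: 689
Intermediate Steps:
d(r) = -2 (d(r) = -4 + 2 = -2)
C(t) = t**2
R(v, N) = -2 + N + v (R(v, N) = (v + N) - 2 = (N + v) - 2 = -2 + N + v)
p = 96 (p = (-4)**2*6 = 16*6 = 96)
J(y) = 96 + y (J(y) = y + 96 = 96 + y)
J(-4)*R(2, 7) + 45 = (96 - 4)*(-2 + 7 + 2) + 45 = 92*7 + 45 = 644 + 45 = 689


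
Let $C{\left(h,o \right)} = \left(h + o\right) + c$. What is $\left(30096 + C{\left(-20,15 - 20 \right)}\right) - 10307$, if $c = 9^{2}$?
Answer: $19845$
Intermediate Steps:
$c = 81$
$C{\left(h,o \right)} = 81 + h + o$ ($C{\left(h,o \right)} = \left(h + o\right) + 81 = 81 + h + o$)
$\left(30096 + C{\left(-20,15 - 20 \right)}\right) - 10307 = \left(30096 + \left(81 - 20 + \left(15 - 20\right)\right)\right) - 10307 = \left(30096 - -56\right) - 10307 = \left(30096 + 56\right) - 10307 = 30152 - 10307 = 19845$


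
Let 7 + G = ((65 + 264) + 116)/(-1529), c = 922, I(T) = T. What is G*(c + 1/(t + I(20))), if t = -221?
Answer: -688652836/102443 ≈ -6722.3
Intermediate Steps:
G = -11148/1529 (G = -7 + ((65 + 264) + 116)/(-1529) = -7 + (329 + 116)*(-1/1529) = -7 + 445*(-1/1529) = -7 - 445/1529 = -11148/1529 ≈ -7.2910)
G*(c + 1/(t + I(20))) = -11148*(922 + 1/(-221 + 20))/1529 = -11148*(922 + 1/(-201))/1529 = -11148*(922 - 1/201)/1529 = -11148/1529*185321/201 = -688652836/102443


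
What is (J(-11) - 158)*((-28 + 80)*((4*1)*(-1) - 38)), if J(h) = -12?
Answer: 371280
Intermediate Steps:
(J(-11) - 158)*((-28 + 80)*((4*1)*(-1) - 38)) = (-12 - 158)*((-28 + 80)*((4*1)*(-1) - 38)) = -8840*(4*(-1) - 38) = -8840*(-4 - 38) = -8840*(-42) = -170*(-2184) = 371280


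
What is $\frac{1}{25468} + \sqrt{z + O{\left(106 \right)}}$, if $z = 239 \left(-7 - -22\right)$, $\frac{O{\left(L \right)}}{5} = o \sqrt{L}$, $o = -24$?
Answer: $\frac{1}{25468} + \sqrt{3585 - 120 \sqrt{106}} \approx 48.472$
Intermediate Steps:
$O{\left(L \right)} = - 120 \sqrt{L}$ ($O{\left(L \right)} = 5 \left(- 24 \sqrt{L}\right) = - 120 \sqrt{L}$)
$z = 3585$ ($z = 239 \left(-7 + 22\right) = 239 \cdot 15 = 3585$)
$\frac{1}{25468} + \sqrt{z + O{\left(106 \right)}} = \frac{1}{25468} + \sqrt{3585 - 120 \sqrt{106}}$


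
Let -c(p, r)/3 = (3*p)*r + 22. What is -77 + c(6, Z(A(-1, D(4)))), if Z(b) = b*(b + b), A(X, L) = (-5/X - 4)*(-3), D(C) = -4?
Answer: -1115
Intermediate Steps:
A(X, L) = 12 + 15/X (A(X, L) = (-4 - 5/X)*(-3) = 12 + 15/X)
Z(b) = 2*b² (Z(b) = b*(2*b) = 2*b²)
c(p, r) = -66 - 9*p*r (c(p, r) = -3*((3*p)*r + 22) = -3*(3*p*r + 22) = -3*(22 + 3*p*r) = -66 - 9*p*r)
-77 + c(6, Z(A(-1, D(4)))) = -77 + (-66 - 9*6*2*(12 + 15/(-1))²) = -77 + (-66 - 9*6*2*(12 + 15*(-1))²) = -77 + (-66 - 9*6*2*(12 - 15)²) = -77 + (-66 - 9*6*2*(-3)²) = -77 + (-66 - 9*6*2*9) = -77 + (-66 - 9*6*18) = -77 + (-66 - 972) = -77 - 1038 = -1115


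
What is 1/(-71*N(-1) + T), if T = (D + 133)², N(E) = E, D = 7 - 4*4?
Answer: 1/15447 ≈ 6.4738e-5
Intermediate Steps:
D = -9 (D = 7 - 16 = -9)
T = 15376 (T = (-9 + 133)² = 124² = 15376)
1/(-71*N(-1) + T) = 1/(-71*(-1) + 15376) = 1/(71 + 15376) = 1/15447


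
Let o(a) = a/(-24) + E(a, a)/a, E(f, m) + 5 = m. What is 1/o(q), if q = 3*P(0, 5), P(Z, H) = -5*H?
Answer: 120/503 ≈ 0.23857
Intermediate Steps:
E(f, m) = -5 + m
q = -75 (q = 3*(-5*5) = 3*(-25) = -75)
o(a) = -a/24 + (-5 + a)/a (o(a) = a/(-24) + (-5 + a)/a = a*(-1/24) + (-5 + a)/a = -a/24 + (-5 + a)/a)
1/o(q) = 1/(1 - 5/(-75) - 1/24*(-75)) = 1/(1 - 5*(-1/75) + 25/8) = 1/(1 + 1/15 + 25/8) = 1/(503/120) = 120/503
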